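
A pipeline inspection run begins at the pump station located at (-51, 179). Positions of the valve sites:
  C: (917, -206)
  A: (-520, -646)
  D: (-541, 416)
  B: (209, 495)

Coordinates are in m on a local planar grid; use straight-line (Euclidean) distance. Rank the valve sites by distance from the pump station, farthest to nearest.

Distance from the pump station at (-51, 179) to each:
C (917, -206): 1041.8 m
A (-520, -646): 949.0 m
D (-541, 416): 544.3 m
B (209, 495): 409.2 m

C, A, D, B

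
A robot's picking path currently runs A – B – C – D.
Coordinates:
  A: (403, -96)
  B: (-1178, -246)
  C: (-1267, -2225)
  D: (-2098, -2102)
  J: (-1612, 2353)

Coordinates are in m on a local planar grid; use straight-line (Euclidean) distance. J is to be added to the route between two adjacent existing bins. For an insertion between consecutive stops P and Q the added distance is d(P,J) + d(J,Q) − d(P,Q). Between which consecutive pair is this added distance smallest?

between A and B

Added distance for inserting J between each consecutive pair:
A–B: 4218.3 m
B–C: 5245.0 m
C–D: 8232.4 m
Smallest added distance is 4218.3 m, inserting between A and B.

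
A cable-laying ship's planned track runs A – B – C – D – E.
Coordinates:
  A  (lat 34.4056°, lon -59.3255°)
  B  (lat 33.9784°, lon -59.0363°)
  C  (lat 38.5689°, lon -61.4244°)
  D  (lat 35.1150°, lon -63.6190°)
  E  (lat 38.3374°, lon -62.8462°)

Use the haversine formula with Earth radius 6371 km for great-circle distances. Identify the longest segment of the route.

Leg distances:
A→B: 54.4 km
B→C: 553.5 km
C→D: 430.8 km
D→E: 364.9 km
The longest leg is B–C at 553.5 km.

B–C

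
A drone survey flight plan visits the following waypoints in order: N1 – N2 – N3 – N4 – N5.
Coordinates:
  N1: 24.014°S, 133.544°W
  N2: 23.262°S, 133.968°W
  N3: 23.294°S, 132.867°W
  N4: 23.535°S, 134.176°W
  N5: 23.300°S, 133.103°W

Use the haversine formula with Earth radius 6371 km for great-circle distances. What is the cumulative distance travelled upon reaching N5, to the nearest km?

Leg distances:
N1→N2: 94.1 km  (cumulative 94.1 km)
N2→N3: 112.5 km  (cumulative 206.6 km)
N3→N4: 136.2 km  (cumulative 342.9 km)
N4→N5: 112.6 km  (cumulative 455.4 km)
Cumulative distance at N5 ≈ 455 km.

455 km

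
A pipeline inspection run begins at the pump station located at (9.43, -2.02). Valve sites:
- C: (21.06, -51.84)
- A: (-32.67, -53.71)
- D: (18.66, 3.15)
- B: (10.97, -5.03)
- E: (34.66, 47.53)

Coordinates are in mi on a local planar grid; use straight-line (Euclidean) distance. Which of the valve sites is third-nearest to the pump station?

C

Distance to each, sorted:
B: 3.4 mi
D: 10.6 mi
C: 51.2 mi
E: 55.6 mi
A: 66.7 mi
The third-nearest is C at 51.2 mi.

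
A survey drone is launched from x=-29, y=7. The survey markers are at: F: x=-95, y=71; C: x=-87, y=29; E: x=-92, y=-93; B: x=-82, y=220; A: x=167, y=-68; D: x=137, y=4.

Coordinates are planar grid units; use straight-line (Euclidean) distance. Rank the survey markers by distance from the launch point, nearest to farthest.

Distance from the launch point at x=-29, y=7 to each:
C x=-87, y=29: 62.0
F x=-95, y=71: 91.9
E x=-92, y=-93: 118.2
D x=137, y=4: 166.0
A x=167, y=-68: 209.9
B x=-82, y=220: 219.5

C, F, E, D, A, B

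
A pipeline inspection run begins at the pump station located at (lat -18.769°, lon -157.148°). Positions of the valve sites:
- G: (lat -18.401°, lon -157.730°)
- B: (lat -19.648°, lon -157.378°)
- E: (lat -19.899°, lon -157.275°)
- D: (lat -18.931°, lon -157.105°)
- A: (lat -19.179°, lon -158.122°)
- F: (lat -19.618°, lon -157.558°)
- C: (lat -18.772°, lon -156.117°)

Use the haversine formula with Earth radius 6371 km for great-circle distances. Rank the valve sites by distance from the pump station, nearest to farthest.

Distances from the pump station:
D (lat -18.931°, lon -157.105°): 18.6 km
G (lat -18.401°, lon -157.730°): 73.7 km
B (lat -19.648°, lon -157.378°): 100.7 km
F (lat -19.618°, lon -157.558°): 103.8 km
C (lat -18.772°, lon -156.117°): 108.5 km
A (lat -19.179°, lon -158.122°): 112.1 km
E (lat -19.899°, lon -157.275°): 126.4 km

D, G, B, F, C, A, E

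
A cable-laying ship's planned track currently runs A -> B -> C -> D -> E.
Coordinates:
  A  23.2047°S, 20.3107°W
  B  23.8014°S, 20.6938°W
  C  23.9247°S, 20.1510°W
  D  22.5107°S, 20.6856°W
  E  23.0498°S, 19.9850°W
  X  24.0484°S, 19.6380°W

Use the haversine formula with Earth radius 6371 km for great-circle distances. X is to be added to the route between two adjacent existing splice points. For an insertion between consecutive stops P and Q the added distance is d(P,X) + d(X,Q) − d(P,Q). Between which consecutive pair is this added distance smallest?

Added distance for inserting X between each consecutive pair:
A–B: 150.0 km
B–C: 107.8 km
C–D: 89.2 km
D–E: 224.7 km
Smallest added distance is 89.2 km, inserting between C and D.

between C and D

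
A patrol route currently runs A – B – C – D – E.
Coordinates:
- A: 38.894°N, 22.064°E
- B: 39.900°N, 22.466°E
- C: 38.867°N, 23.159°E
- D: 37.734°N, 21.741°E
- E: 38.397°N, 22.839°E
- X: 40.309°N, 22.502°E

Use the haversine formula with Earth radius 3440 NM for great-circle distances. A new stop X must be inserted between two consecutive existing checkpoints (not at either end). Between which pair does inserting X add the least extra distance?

Added distance for inserting X between each consecutive pair:
A–B: 48.7 NM
B–C: 46.5 NM
C–D: 155.0 NM
D–E: 209.1 NM
Smallest added distance is 46.5 NM, inserting between B and C.

between B and C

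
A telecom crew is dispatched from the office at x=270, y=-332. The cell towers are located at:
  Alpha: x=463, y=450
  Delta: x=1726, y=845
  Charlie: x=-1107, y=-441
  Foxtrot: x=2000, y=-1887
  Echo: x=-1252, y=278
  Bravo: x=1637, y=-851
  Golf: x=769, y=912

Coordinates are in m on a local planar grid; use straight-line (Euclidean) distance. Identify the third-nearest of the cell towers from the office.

Distance to each, sorted:
Alpha: 805.5 m
Golf: 1340.3 m
Charlie: 1381.3 m
Bravo: 1462.2 m
Echo: 1639.7 m
Delta: 1872.2 m
Foxtrot: 2326.1 m
The third-nearest is Charlie at 1381.3 m.

Charlie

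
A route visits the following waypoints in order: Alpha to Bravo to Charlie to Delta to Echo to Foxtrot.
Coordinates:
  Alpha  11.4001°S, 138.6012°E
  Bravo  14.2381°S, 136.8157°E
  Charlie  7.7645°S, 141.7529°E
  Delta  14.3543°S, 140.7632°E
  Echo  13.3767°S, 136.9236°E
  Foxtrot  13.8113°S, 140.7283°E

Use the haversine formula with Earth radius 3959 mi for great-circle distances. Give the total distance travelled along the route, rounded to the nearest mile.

1773 mi

Leg distances:
Alpha→Bravo: 230.1 mi  (cumulative 230.1 mi)
Bravo→Charlie: 558.7 mi  (cumulative 788.7 mi)
Charlie→Delta: 460.3 mi  (cumulative 1249.0 mi)
Delta→Echo: 266.3 mi  (cumulative 1515.2 mi)
Echo→Foxtrot: 257.3 mi  (cumulative 1772.5 mi)
Total route length ≈ 1773 mi.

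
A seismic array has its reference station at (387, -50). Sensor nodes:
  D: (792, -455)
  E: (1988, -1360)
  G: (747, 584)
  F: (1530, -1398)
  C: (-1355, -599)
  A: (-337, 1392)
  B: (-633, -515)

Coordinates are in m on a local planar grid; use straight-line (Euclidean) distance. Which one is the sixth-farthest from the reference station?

G

Distances from the reference station ((387, -50)):
E: 2068.6 m
C: 1826.5 m
F: 1767.4 m
A: 1613.5 m
B: 1121.0 m
G: 729.1 m
D: 572.8 m
The sixth-farthest is G at 729.1 m.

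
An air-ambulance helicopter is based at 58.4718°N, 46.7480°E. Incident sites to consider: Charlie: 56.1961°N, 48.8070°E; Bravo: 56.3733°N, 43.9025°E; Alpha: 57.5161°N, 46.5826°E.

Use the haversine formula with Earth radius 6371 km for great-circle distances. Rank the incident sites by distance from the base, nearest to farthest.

Computing each great-circle distance from 58.4718°N, 46.7480°E:
Alpha 57.5161°N, 46.5826°E: 106.7 km
Charlie 56.1961°N, 48.8070°E: 281.6 km
Bravo 56.3733°N, 43.9025°E: 288.9 km

Alpha, Charlie, Bravo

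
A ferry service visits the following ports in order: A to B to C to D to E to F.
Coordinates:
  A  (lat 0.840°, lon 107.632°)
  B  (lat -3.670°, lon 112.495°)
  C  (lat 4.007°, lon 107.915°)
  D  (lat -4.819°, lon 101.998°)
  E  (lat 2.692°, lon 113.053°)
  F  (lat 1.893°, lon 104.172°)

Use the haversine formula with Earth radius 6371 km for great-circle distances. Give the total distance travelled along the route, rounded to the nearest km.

5388 km

Leg distances:
A→B: 737.3 km  (cumulative 737.3 km)
B→C: 993.8 km  (cumulative 1731.1 km)
C→D: 1181.2 km  (cumulative 2912.3 km)
D→E: 1485.2 km  (cumulative 4397.5 km)
E→F: 990.7 km  (cumulative 5388.2 km)
Total route length ≈ 5388 km.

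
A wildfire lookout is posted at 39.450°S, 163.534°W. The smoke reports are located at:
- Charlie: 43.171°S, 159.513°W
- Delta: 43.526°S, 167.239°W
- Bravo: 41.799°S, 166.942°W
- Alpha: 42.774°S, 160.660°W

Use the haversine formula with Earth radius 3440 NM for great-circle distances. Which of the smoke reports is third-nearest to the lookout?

Distances from the lookout (39.450°S, 163.534°W):
Bravo: 209.7 NM
Alpha: 238.1 NM
Charlie: 287.7 NM
Delta: 296.0 NM
The third-nearest is Charlie at 287.7 NM.

Charlie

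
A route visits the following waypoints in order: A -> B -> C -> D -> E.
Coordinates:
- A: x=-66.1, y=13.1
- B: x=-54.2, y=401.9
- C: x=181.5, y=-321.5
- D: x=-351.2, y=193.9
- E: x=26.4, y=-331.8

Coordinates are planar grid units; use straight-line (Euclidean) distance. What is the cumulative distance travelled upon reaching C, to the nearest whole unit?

1150

Leg distances:
A→B: 389.0  (cumulative 389.0)
B→C: 760.8  (cumulative 1149.8)
Cumulative distance at C ≈ 1150.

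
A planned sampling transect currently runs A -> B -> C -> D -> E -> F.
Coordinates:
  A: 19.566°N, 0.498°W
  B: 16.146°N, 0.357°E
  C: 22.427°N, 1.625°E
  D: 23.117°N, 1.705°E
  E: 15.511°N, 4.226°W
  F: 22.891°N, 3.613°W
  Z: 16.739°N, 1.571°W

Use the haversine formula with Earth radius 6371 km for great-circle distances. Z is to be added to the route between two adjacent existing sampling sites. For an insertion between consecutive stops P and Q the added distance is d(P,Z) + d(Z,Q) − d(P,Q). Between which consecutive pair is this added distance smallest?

between D and E

Added distance for inserting Z between each consecutive pair:
A–B: 159.2 km
B–C: 220.5 km
C–D: 1425.8 km
D–E: 52.5 km
E–F: 208.2 km
Smallest added distance is 52.5 km, inserting between D and E.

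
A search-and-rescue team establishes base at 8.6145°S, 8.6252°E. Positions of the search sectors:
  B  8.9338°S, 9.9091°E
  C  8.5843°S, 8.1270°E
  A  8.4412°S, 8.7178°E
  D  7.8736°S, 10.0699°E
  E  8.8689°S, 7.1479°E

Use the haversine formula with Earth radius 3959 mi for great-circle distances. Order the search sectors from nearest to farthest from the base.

Distances from the base:
A 8.4412°S, 8.7178°E: 13.5 mi
C 8.5843°S, 8.1270°E: 34.1 mi
B 8.9338°S, 9.9091°E: 90.4 mi
E 8.8689°S, 7.1479°E: 102.4 mi
D 7.8736°S, 10.0699°E: 111.3 mi

A, C, B, E, D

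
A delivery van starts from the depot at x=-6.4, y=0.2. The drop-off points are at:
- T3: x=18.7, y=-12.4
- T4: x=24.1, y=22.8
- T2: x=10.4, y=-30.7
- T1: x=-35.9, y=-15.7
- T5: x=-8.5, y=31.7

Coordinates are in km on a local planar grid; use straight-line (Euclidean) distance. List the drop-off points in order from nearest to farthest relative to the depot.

Computing each straight-line distance from x=-6.4, y=0.2:
T3 x=18.7, y=-12.4: 28.1 km
T5 x=-8.5, y=31.7: 31.6 km
T1 x=-35.9, y=-15.7: 33.5 km
T2 x=10.4, y=-30.7: 35.2 km
T4 x=24.1, y=22.8: 38.0 km

T3, T5, T1, T2, T4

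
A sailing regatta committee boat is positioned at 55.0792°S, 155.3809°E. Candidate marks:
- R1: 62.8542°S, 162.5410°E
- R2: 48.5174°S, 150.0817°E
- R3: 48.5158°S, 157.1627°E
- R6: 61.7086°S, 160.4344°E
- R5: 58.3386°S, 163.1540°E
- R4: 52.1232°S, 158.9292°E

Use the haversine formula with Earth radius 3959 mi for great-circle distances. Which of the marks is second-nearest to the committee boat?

R5

Distances from the committee boat (55.0792°S, 155.3809°E):
R4: 250.7 mi
R5: 370.6 mi
R3: 459.8 mi
R6: 492.9 mi
R2: 506.5 mi
R1: 593.9 mi
The second-nearest is R5 at 370.6 mi.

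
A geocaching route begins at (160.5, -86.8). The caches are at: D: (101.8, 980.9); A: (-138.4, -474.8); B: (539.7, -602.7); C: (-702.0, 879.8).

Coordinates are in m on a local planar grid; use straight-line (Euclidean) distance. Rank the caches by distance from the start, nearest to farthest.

A, B, D, C

Distances from the start:
A (-138.4, -474.8): 489.8 m
B (539.7, -602.7): 640.3 m
D (101.8, 980.9): 1069.3 m
C (-702.0, 879.8): 1295.5 m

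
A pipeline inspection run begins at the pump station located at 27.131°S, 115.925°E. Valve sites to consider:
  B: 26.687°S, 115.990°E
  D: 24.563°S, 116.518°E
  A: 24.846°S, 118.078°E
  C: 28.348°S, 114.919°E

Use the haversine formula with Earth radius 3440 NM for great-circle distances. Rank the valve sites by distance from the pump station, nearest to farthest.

Distances from the pump station:
B 26.687°S, 115.990°E: 26.9 NM
C 28.348°S, 114.919°E: 90.5 NM
D 24.563°S, 116.518°E: 157.5 NM
A 24.846°S, 118.078°E: 179.8 NM

B, C, D, A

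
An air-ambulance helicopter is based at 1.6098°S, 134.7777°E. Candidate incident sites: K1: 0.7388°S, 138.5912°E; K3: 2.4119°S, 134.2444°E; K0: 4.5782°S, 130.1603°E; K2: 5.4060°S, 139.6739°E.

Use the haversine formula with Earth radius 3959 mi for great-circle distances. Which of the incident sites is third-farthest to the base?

Distance to each, sorted:
K2: 427.5 mi
K0: 378.9 mi
K1: 270.2 mi
K3: 66.5 mi
The third-farthest is K1 at 270.2 mi.

K1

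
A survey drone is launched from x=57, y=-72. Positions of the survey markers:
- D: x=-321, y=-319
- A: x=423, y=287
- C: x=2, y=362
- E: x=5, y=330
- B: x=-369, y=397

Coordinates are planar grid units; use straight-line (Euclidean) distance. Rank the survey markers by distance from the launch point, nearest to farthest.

Distance from the launch point at x=57, y=-72 to each:
E x=5, y=330: 405.3
C x=2, y=362: 437.5
D x=-321, y=-319: 451.5
A x=423, y=287: 512.7
B x=-369, y=397: 633.6

E, C, D, A, B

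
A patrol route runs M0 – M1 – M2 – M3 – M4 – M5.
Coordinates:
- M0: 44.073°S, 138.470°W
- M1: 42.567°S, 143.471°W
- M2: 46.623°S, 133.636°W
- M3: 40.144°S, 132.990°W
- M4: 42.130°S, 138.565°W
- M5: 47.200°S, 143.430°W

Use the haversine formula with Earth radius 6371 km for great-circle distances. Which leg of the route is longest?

M1–M2

Leg distances:
M0→M1: 437.8 km
M1→M2: 899.0 km
M2→M3: 722.3 km
M3→M4: 516.3 km
M4→M5: 682.2 km
The longest leg is M1–M2 at 899.0 km.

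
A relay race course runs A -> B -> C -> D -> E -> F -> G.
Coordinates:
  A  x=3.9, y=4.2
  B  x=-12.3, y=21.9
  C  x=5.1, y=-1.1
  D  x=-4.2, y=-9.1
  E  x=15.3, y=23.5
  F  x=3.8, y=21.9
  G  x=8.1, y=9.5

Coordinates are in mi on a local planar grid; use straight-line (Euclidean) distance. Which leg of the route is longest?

D–E

Leg distances:
A→B: 24.0 mi
B→C: 28.8 mi
C→D: 12.3 mi
D→E: 38.0 mi
E→F: 11.6 mi
F→G: 13.1 mi
The longest leg is D–E at 38.0 mi.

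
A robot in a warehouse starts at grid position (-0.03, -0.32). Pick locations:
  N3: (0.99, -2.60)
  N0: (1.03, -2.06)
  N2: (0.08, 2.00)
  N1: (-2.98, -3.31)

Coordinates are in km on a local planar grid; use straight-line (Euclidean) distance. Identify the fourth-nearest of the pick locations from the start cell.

N1

Distances from the start cell ((-0.03, -0.32)):
N0: 2.0 km
N2: 2.3 km
N3: 2.5 km
N1: 4.2 km
The fourth-nearest is N1 at 4.2 km.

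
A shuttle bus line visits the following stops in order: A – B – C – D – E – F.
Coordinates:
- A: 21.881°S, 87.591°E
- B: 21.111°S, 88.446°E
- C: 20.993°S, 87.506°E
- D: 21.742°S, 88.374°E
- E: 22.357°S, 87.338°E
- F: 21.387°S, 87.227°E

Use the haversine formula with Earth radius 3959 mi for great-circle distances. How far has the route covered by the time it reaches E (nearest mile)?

293 mi

Leg distances:
A→B: 76.5 mi  (cumulative 76.5 mi)
B→C: 61.2 mi  (cumulative 137.7 mi)
C→D: 76.1 mi  (cumulative 213.8 mi)
D→E: 78.8 mi  (cumulative 292.6 mi)
Cumulative distance at E ≈ 293 mi.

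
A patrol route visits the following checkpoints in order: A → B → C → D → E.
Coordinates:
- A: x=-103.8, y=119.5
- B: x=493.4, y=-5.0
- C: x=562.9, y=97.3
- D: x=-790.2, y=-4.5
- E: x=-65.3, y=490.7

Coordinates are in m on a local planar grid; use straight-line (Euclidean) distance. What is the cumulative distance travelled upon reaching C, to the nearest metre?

Leg distances:
A→B: 610.0 m  (cumulative 610.0 m)
B→C: 123.7 m  (cumulative 733.7 m)
Cumulative distance at C ≈ 734 m.

734 m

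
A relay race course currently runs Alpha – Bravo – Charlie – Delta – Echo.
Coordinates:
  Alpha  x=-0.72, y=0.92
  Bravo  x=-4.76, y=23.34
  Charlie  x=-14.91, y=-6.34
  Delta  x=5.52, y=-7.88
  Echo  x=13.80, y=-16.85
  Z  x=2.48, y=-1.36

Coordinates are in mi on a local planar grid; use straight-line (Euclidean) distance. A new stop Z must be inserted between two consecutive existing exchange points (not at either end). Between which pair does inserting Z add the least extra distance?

Added distance for inserting Z between each consecutive pair:
Alpha–Bravo: 6.9 mi
Bravo–Charlie: 12.5 mi
Charlie–Delta: 4.8 mi
Delta–Echo: 14.2 mi
Smallest added distance is 4.8 mi, inserting between Charlie and Delta.

between Charlie and Delta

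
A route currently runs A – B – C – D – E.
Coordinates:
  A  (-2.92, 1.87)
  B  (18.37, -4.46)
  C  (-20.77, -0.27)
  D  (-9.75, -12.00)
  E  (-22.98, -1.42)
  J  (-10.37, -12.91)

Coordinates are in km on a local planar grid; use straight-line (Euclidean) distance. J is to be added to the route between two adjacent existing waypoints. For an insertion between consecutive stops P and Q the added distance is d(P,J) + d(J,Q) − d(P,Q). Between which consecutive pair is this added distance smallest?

Added distance for inserting J between each consecutive pair:
A–B: 24.3 km
B–C: 7.0 km
C–D: 1.4 km
D–E: 1.2 km
Smallest added distance is 1.2 km, inserting between D and E.

between D and E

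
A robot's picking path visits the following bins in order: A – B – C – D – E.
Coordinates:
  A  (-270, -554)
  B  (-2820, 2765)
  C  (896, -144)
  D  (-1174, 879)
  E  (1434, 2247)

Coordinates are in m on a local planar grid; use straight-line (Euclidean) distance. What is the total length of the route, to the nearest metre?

Leg distances:
A→B: 4185.5 m  (cumulative 4185.5 m)
B→C: 4719.2 m  (cumulative 8904.7 m)
C→D: 2309.0 m  (cumulative 11213.7 m)
D→E: 2945.0 m  (cumulative 14158.7 m)
Total route length ≈ 14159 m.

14159 m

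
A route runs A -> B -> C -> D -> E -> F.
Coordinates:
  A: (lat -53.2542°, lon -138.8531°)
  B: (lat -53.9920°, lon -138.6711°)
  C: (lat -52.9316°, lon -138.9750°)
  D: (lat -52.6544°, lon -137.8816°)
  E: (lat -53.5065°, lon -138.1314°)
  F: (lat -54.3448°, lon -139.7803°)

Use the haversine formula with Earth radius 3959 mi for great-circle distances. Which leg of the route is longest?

Leg distances:
A→B: 51.5 mi
B→C: 74.3 mi
C→D: 49.5 mi
D→E: 59.8 mi
E→F: 88.6 mi
The longest leg is E–F at 88.6 mi.

E–F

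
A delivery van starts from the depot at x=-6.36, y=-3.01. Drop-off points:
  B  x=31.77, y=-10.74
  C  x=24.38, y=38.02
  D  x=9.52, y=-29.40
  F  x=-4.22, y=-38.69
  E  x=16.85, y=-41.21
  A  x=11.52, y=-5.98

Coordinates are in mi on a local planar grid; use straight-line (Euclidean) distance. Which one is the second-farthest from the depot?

Distances from the depot (x=-6.36, y=-3.01):
C: 51.3 mi
E: 44.7 mi
B: 38.9 mi
F: 35.7 mi
D: 30.8 mi
A: 18.1 mi
The second-farthest is E at 44.7 mi.

E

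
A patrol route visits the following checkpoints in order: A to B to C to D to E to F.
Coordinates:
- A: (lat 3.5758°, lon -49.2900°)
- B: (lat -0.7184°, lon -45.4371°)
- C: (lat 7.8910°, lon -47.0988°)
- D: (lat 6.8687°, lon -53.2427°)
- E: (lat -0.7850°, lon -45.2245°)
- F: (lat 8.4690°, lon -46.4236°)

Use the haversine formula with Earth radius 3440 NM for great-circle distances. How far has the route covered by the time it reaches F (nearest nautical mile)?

Leg distances:
A→B: 346.3 NM  (cumulative 346.3 NM)
B→C: 526.4 NM  (cumulative 872.7 NM)
C→D: 370.9 NM  (cumulative 1243.6 NM)
D→E: 664.8 NM  (cumulative 1908.4 NM)
E→F: 560.2 NM  (cumulative 2468.6 NM)
Cumulative distance at F ≈ 2469 NM.

2469 NM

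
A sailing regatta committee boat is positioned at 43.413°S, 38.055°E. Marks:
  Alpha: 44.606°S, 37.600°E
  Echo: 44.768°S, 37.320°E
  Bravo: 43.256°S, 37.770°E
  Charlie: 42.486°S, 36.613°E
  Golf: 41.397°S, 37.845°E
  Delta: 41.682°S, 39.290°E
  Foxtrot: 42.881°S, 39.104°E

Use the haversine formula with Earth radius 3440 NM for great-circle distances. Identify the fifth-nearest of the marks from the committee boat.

Echo

Distances from the committee boat (43.413°S, 38.055°E):
Bravo: 15.6 NM
Foxtrot: 56.0 NM
Alpha: 74.3 NM
Charlie: 84.3 NM
Echo: 87.3 NM
Delta: 117.4 NM
Golf: 121.4 NM
The fifth-nearest is Echo at 87.3 NM.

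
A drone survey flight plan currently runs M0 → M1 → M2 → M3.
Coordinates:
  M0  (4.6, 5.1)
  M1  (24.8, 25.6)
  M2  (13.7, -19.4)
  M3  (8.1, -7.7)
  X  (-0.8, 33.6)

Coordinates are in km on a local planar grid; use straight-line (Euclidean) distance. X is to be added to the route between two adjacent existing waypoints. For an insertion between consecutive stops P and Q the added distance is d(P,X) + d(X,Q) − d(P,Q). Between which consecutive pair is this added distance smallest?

Added distance for inserting X between each consecutive pair:
M0–M1: 27.0 km
M1–M2: 35.4 km
M2–M3: 84.2 km
Smallest added distance is 27.0 km, inserting between M0 and M1.

between M0 and M1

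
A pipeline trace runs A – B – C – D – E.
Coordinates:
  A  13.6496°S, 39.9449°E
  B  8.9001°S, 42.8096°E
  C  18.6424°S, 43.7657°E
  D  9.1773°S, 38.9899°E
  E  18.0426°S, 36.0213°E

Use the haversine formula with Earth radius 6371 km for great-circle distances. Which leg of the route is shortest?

Leg distances:
A→B: 613.5 km
B→C: 1088.2 km
C→D: 1171.6 km
D→E: 1036.6 km
The shortest leg is A–B at 613.5 km.

A–B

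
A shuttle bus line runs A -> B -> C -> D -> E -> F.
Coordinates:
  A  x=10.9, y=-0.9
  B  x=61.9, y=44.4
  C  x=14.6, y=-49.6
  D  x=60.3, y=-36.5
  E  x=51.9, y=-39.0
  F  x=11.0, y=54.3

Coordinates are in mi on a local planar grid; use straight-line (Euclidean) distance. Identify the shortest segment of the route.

Leg distances:
A→B: 68.2 mi
B→C: 105.2 mi
C→D: 47.5 mi
D→E: 8.8 mi
E→F: 101.9 mi
The shortest leg is D–E at 8.8 mi.

D–E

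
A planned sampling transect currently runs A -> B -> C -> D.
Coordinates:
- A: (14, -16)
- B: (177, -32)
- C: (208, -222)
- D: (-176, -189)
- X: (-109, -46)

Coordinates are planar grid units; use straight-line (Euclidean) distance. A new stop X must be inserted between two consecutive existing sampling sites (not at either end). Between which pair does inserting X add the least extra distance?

between C and D

Added distance for inserting X between each consecutive pair:
A–B: 249.2
B–C: 456.4
C–D: 135.1
Smallest added distance is 135.1, inserting between C and D.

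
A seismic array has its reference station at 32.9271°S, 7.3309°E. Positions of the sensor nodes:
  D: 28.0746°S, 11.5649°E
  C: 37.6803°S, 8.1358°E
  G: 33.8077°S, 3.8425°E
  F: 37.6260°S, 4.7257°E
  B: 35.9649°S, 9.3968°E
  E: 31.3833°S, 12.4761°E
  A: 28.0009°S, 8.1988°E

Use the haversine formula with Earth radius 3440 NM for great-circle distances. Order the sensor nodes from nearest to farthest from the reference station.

Computing each great-circle distance from 32.9271°S, 7.3309°E:
G 33.8077°S, 3.8425°E: 182.7 NM
B 35.9649°S, 9.3968°E: 209.1 NM
E 31.3833°S, 12.4761°E: 277.4 NM
C 37.6803°S, 8.1358°E: 288.1 NM
A 28.0009°S, 8.1988°E: 299.2 NM
F 37.6260°S, 4.7257°E: 309.6 NM
D 28.0746°S, 11.5649°E: 364.4 NM

G, B, E, C, A, F, D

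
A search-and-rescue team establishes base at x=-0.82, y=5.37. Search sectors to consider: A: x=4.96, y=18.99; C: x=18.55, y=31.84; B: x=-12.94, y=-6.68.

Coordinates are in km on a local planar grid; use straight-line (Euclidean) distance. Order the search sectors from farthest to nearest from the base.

Distances from the base:
C x=18.55, y=31.84: 32.8 km
B x=-12.94, y=-6.68: 17.1 km
A x=4.96, y=18.99: 14.8 km

C, B, A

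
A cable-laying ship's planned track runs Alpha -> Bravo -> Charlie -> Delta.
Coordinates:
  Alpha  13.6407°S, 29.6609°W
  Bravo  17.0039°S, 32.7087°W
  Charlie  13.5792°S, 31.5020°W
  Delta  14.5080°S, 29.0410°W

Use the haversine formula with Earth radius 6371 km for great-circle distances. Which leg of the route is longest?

Leg distances:
Alpha→Bravo: 496.6 km
Bravo→Charlie: 402.2 km
Charlie→Delta: 284.8 km
The longest leg is Alpha–Bravo at 496.6 km.

Alpha–Bravo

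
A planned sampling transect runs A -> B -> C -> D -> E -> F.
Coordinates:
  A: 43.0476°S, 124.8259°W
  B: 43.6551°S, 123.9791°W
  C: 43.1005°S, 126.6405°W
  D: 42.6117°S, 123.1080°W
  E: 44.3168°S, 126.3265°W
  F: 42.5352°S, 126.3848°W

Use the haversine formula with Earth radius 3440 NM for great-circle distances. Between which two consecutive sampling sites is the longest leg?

D–E

Leg distances:
A→B: 51.9 NM
B→C: 120.8 NM
C→D: 158.2 NM
D→E: 173.6 NM
E→F: 107.0 NM
The longest leg is D–E at 173.6 NM.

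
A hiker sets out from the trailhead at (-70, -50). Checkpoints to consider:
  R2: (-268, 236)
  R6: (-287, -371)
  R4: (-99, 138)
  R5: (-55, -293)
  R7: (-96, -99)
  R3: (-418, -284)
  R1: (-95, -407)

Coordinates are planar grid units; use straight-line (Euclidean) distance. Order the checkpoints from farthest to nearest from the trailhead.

R3, R6, R1, R2, R5, R4, R7

Computing each straight-line distance from (-70, -50):
R3 (-418, -284): 419.4
R6 (-287, -371): 387.5
R1 (-95, -407): 357.9
R2 (-268, 236): 347.9
R5 (-55, -293): 243.5
R4 (-99, 138): 190.2
R7 (-96, -99): 55.5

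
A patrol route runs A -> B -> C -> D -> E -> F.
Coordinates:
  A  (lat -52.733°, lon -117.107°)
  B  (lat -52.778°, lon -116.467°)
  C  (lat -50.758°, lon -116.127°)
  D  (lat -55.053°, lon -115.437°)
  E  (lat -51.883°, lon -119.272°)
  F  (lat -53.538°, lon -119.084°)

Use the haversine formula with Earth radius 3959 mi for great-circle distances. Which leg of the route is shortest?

A–B

Leg distances:
A→B: 26.9 mi
B→C: 140.3 mi
C→D: 298.2 mi
D→E: 269.8 mi
E→F: 114.6 mi
The shortest leg is A–B at 26.9 mi.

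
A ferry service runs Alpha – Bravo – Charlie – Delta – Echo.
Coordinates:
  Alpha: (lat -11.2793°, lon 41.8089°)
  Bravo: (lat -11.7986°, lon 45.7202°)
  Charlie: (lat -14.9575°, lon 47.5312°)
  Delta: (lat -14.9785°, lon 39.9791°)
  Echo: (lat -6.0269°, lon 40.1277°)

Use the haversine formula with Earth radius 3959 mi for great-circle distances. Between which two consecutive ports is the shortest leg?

Bravo–Charlie

Leg distances:
Alpha→Bravo: 267.2 mi
Bravo→Charlie: 249.9 mi
Charlie→Delta: 504.1 mi
Delta→Echo: 618.6 mi
The shortest leg is Bravo–Charlie at 249.9 mi.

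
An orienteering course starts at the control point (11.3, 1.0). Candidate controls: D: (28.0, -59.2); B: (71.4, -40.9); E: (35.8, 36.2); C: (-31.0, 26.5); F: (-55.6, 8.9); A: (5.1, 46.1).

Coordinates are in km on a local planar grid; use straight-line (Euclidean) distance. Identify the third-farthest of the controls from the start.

D

Distance to each, sorted:
B: 73.3 km
F: 67.4 km
D: 62.5 km
C: 49.4 km
A: 45.5 km
E: 42.9 km
The third-farthest is D at 62.5 km.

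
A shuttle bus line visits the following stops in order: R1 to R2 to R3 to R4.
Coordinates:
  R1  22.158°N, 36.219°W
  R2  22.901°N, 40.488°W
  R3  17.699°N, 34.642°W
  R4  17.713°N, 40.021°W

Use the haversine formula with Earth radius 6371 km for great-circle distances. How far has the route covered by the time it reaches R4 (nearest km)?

1856 km

Leg distances:
R1→R2: 446.2 km  (cumulative 446.2 km)
R2→R3: 840.2 km  (cumulative 1286.3 km)
R3→R4: 569.8 km  (cumulative 1856.1 km)
Cumulative distance at R4 ≈ 1856 km.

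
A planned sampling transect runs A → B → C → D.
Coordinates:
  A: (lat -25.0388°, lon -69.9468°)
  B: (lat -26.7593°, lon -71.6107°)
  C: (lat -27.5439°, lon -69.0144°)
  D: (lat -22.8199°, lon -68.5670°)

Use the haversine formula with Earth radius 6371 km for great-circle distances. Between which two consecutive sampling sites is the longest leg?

C–D

Leg distances:
A→B: 253.6 km
B→C: 271.3 km
C→D: 527.2 km
The longest leg is C–D at 527.2 km.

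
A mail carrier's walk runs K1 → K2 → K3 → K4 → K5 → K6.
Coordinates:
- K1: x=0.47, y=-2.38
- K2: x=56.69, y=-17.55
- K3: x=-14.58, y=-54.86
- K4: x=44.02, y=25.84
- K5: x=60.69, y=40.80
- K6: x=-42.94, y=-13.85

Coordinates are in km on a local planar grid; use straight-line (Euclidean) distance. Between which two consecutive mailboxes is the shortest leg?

Leg distances:
K1→K2: 58.2 km
K2→K3: 80.4 km
K3→K4: 99.7 km
K4→K5: 22.4 km
K5→K6: 117.2 km
The shortest leg is K4–K5 at 22.4 km.

K4–K5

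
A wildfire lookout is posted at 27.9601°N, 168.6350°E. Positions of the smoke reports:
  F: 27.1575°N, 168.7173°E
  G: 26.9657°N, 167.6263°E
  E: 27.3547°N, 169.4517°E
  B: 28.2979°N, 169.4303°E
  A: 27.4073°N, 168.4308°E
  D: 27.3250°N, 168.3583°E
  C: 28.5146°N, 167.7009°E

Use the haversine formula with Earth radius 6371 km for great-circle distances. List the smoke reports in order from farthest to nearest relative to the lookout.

Distances from the lookout:
G 26.9657°N, 167.6263°E: 148.8 km
C 28.5146°N, 167.7009°E: 110.3 km
E 27.3547°N, 169.4517°E: 104.9 km
F 27.1575°N, 168.7173°E: 89.6 km
B 28.2979°N, 169.4303°E: 86.6 km
D 27.3250°N, 168.3583°E: 75.7 km
A 27.4073°N, 168.4308°E: 64.7 km

G, C, E, F, B, D, A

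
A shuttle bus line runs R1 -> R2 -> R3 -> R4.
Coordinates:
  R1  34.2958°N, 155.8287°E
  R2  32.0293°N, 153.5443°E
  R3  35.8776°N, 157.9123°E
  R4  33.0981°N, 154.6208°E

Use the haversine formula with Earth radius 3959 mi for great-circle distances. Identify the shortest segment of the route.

Leg distances:
R1→R2: 204.9 mi
R2→R3: 365.1 mi
R3→R4: 268.3 mi
The shortest leg is R1–R2 at 204.9 mi.

R1–R2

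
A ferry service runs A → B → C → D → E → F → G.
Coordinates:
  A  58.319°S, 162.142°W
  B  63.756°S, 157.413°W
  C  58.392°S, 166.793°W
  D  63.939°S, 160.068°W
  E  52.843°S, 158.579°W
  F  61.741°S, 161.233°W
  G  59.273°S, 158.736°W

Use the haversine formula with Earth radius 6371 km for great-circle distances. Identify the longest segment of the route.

D–E

Leg distances:
A→B: 655.6 km
B→C: 779.6 km
C→D: 713.6 km
D→E: 1236.8 km
E→F: 1002.0 km
F→G: 306.5 km
The longest leg is D–E at 1236.8 km.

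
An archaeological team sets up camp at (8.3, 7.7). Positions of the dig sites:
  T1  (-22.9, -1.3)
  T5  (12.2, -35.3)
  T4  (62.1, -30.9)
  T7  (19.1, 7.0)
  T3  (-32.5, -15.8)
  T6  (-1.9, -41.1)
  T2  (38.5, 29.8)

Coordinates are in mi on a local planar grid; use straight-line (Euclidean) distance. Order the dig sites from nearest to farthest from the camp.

T7, T1, T2, T5, T3, T6, T4

Distances from the camp:
T7 (19.1, 7.0): 10.8 mi
T1 (-22.9, -1.3): 32.5 mi
T2 (38.5, 29.8): 37.4 mi
T5 (12.2, -35.3): 43.2 mi
T3 (-32.5, -15.8): 47.1 mi
T6 (-1.9, -41.1): 49.9 mi
T4 (62.1, -30.9): 66.2 mi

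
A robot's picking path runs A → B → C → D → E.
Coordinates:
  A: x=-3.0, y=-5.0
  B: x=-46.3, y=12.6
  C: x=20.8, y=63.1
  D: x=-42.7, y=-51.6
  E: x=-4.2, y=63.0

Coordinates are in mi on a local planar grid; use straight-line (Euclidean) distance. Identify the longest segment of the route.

Leg distances:
A→B: 46.7 mi
B→C: 84.0 mi
C→D: 131.1 mi
D→E: 120.9 mi
The longest leg is C–D at 131.1 mi.

C–D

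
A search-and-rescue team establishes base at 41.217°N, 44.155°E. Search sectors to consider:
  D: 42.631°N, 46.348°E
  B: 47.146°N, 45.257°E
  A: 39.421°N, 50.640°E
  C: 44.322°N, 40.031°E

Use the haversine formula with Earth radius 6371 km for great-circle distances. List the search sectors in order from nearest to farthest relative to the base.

Distances from the base:
D 42.631°N, 46.348°E: 240.1 km
C 44.322°N, 40.031°E: 482.1 km
A 39.421°N, 50.640°E: 584.8 km
B 47.146°N, 45.257°E: 665.1 km

D, C, A, B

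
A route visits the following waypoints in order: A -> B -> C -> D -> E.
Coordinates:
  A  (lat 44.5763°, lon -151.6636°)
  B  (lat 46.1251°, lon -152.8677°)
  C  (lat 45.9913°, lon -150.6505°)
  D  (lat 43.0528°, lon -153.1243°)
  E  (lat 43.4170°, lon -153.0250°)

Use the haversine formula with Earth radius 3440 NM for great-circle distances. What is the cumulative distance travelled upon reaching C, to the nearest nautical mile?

Leg distances:
A→B: 106.0 NM  (cumulative 106.0 NM)
B→C: 92.7 NM  (cumulative 198.7 NM)
Cumulative distance at C ≈ 199 NM.

199 NM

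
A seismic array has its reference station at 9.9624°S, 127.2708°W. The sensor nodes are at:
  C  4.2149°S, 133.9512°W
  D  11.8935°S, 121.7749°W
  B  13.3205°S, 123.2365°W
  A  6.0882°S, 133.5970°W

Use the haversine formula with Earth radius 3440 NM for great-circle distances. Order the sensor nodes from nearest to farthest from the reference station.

Distance from the reference station at 9.9624°S, 127.2708°W to each:
B 13.3205°S, 123.2365°W: 311.3 NM
D 11.8935°S, 121.7749°W: 344.1 NM
A 6.0882°S, 133.5970°W: 442.2 NM
C 4.2149°S, 133.9512°W: 526.6 NM

B, D, A, C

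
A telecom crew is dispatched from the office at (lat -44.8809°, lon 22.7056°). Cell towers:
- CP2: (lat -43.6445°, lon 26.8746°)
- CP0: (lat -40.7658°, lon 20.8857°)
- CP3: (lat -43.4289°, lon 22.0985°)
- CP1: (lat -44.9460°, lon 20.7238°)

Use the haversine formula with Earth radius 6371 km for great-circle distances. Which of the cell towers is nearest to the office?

Distance to each, sorted:
CP1: 156.2 km
CP3: 168.6 km
CP2: 359.3 km
CP0: 481.0 km
The nearest is CP1 at 156.2 km.

CP1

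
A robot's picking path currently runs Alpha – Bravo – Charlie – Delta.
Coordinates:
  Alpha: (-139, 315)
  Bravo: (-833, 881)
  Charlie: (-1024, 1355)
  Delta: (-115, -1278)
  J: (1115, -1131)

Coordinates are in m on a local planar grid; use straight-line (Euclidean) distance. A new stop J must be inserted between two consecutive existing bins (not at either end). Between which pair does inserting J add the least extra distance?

between Charlie and Delta

Added distance for inserting J between each consecutive pair:
Alpha–Bravo: 3819.0 m
Bravo–Charlie: 5569.0 m
Charlie–Delta: 1732.8 m
Smallest added distance is 1732.8 m, inserting between Charlie and Delta.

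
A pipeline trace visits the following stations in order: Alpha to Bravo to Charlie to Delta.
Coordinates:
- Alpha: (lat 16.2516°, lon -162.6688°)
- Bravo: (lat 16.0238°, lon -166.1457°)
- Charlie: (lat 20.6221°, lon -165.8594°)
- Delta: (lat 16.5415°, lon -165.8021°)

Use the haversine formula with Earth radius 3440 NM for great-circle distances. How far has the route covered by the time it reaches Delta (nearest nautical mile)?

723 NM

Leg distances:
Alpha→Bravo: 201.0 NM  (cumulative 201.0 NM)
Bravo→Charlie: 276.6 NM  (cumulative 477.5 NM)
Charlie→Delta: 245.0 NM  (cumulative 722.6 NM)
Cumulative distance at Delta ≈ 723 NM.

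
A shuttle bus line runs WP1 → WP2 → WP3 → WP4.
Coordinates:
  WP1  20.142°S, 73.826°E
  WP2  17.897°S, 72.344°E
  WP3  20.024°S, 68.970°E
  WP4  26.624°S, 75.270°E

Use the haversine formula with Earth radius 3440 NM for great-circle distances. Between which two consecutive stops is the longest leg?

Leg distances:
WP1→WP2: 158.9 NM
WP2→WP3: 230.2 NM
WP3→WP4: 526.7 NM
The longest leg is WP3–WP4 at 526.7 NM.

WP3–WP4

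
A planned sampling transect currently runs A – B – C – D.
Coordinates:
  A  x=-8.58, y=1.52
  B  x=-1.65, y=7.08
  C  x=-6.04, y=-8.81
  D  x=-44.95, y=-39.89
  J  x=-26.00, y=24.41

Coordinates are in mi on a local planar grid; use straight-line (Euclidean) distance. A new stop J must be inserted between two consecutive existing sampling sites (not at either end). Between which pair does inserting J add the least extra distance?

between A and B

Added distance for inserting J between each consecutive pair:
A–B: 49.8 mi
B–C: 52.2 mi
C–D: 56.0 mi
Smallest added distance is 49.8 mi, inserting between A and B.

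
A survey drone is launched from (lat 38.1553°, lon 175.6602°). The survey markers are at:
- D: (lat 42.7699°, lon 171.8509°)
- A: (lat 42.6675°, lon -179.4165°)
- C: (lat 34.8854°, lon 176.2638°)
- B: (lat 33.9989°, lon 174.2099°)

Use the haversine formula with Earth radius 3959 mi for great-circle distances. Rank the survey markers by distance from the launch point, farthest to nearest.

Computing each great-circle distance from (lat 38.1553°, lon 175.6602°):
A (lat 42.6675°, lon -179.4165°): 405.2 mi
D (lat 42.7699°, lon 171.8509°): 376.4 mi
B (lat 33.9989°, lon 174.2099°): 298.4 mi
C (lat 34.8854°, lon 176.2638°): 228.4 mi

A, D, B, C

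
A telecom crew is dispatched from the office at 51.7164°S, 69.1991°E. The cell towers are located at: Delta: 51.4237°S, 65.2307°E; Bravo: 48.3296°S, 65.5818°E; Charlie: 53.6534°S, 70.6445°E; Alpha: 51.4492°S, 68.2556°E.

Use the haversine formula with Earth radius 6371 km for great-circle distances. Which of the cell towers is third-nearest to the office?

Distance to each, sorted:
Alpha: 71.6 km
Charlie: 236.4 km
Delta: 276.2 km
Bravo: 456.6 km
The third-nearest is Delta at 276.2 km.

Delta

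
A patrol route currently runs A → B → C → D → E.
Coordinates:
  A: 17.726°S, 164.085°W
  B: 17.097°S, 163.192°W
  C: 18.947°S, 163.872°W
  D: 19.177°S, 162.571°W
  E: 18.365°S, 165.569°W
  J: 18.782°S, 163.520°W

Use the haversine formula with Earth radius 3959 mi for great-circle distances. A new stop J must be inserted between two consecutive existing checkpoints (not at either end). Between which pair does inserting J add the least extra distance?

between D and E

Added distance for inserting J between each consecutive pair:
A–B: 127.1 mi
B–C: 8.7 mi
C–D: 7.0 mi
D–E: 1.0 mi
Smallest added distance is 1.0 mi, inserting between D and E.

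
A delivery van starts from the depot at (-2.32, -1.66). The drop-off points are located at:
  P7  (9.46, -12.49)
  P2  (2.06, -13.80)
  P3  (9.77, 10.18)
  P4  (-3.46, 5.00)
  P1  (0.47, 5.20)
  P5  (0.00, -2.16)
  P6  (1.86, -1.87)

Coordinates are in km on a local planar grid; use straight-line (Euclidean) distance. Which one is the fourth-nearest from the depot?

Distance to each, sorted:
P5: 2.4 km
P6: 4.2 km
P4: 6.8 km
P1: 7.4 km
P2: 12.9 km
P7: 16.0 km
P3: 16.9 km
The fourth-nearest is P1 at 7.4 km.

P1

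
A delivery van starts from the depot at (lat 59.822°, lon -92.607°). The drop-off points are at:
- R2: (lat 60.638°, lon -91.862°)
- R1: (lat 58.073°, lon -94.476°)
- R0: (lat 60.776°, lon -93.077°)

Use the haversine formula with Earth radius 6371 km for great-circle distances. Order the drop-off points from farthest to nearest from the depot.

Distances from the depot:
R1 (lat 58.073°, lon -94.476°): 222.0 km
R0 (lat 60.776°, lon -93.077°): 109.2 km
R2 (lat 60.638°, lon -91.862°): 99.6 km

R1, R0, R2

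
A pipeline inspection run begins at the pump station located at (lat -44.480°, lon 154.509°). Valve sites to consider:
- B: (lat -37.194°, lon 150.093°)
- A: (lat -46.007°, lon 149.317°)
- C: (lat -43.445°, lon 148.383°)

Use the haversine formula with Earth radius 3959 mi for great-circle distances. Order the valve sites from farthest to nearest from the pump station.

Computing each great-circle distance from (lat -44.480°, lon 154.509°):
B (lat -37.194°, lon 150.093°): 553.6 mi
C (lat -43.445°, lon 148.383°): 312.9 mi
A (lat -46.007°, lon 149.317°): 273.7 mi

B, C, A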